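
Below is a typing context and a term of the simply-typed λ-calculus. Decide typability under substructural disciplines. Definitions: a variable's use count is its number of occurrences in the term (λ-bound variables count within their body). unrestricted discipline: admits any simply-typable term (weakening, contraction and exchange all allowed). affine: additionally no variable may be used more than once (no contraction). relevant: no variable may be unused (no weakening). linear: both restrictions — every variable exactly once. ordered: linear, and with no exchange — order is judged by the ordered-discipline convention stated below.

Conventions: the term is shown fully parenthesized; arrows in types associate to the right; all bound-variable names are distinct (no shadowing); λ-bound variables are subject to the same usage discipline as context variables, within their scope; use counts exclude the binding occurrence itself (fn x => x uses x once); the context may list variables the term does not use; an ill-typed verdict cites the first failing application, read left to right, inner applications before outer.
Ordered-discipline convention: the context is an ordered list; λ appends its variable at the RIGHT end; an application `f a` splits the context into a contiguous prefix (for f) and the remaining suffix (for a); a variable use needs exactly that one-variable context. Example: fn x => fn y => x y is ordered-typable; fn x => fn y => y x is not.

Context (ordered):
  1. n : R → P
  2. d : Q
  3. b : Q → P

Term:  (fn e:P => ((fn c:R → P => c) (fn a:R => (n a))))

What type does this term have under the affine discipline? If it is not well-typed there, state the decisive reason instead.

term : P → R → P
counts: n=1, d=0, b=0, e [bound]=0, c [bound]=1, a [bound]=1
order of uses: c, n, a
typing: ✓ — P → R → P
per-discipline verdicts: ordered ✗ · linear ✗ · affine ✓ · relevant ✗ · unrestricted ✓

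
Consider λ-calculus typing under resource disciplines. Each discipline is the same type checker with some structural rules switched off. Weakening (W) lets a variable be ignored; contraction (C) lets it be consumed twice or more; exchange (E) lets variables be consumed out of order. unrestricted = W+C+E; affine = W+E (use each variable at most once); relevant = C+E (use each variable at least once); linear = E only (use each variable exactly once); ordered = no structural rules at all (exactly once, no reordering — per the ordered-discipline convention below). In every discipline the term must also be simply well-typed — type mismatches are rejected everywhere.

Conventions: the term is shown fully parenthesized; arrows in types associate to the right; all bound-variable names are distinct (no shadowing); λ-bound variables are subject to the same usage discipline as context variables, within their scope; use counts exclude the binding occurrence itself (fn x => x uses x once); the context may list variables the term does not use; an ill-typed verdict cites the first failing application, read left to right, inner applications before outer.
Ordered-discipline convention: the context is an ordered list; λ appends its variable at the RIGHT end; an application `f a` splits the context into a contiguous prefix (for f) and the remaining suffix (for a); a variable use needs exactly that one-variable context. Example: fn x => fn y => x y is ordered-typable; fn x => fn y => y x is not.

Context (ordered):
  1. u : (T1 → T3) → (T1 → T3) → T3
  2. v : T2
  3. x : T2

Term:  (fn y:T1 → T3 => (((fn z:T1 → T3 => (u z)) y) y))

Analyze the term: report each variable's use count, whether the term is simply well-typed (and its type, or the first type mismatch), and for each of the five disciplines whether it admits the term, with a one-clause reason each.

variable uses: u: 1, v: 0, x: 0, y (bound): 2, z (bound): 1
uses in reading order: u, z, y, y
typing: ✓ — (T1 → T3) → T3
ordered: ✗, y ×2 used more than once (contraction); v, x never used (weakening)
linear: ✗, y ×2 used more than once (contraction); v, x never used (weakening)
affine: ✗, y ×2 used more than once (contraction)
relevant: ✗, v, x never used (weakening)
unrestricted: ✓, typability at (T1 → T3) → T3 is all that's needed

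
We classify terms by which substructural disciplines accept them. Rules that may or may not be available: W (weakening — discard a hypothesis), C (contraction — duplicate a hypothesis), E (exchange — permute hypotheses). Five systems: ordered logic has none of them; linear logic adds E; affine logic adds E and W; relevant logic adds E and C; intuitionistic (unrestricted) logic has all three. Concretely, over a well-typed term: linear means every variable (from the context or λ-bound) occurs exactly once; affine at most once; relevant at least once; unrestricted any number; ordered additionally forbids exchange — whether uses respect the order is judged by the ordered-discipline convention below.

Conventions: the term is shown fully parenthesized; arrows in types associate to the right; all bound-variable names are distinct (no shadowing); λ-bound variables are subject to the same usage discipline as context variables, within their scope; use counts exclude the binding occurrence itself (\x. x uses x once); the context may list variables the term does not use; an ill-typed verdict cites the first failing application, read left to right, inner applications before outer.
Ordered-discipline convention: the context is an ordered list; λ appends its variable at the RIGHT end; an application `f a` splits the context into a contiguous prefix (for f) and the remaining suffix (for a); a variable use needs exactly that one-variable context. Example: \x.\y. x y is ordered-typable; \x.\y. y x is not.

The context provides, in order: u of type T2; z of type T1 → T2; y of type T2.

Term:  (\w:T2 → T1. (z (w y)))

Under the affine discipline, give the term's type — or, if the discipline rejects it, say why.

term : (T2 → T1) → T2
use counts: u ×0, z ×1, y ×1, w (λ-bound) ×1
left-to-right use order: z, w, y
typing: the term checks, with type (T2 → T1) → T2
all disciplines: ordered ✗, linear ✗, affine ✓, relevant ✗, unrestricted ✓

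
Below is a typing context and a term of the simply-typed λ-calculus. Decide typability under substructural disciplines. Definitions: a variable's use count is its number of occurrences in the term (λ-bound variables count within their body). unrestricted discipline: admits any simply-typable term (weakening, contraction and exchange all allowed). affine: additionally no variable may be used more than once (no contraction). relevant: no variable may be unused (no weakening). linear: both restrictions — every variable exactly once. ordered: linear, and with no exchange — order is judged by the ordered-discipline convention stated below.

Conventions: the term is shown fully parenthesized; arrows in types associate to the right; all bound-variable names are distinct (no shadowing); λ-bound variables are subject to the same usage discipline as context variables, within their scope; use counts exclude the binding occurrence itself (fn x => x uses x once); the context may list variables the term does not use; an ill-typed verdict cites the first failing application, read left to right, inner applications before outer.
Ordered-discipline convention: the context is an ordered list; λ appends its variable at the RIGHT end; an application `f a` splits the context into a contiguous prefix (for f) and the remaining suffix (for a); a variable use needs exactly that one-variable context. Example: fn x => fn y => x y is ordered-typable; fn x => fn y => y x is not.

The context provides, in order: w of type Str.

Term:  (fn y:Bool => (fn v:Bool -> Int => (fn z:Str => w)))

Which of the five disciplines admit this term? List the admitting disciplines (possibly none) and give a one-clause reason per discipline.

admitted in: affine, unrestricted
counts: w=1; y (bound)=0; v (bound)=0; z (bound)=0
left-to-right use order: w
typing: well-typed at Bool -> (Bool -> Int) -> Str -> Str
ordered ✗ (needs weakening: y, v, z unused)
linear ✗ (needs weakening: y, v, z unused)
affine ✓ (no duplicate uses among w, y, v, z)
relevant ✗ (needs weakening: y, v, z unused)
unrestricted ✓ (well-typed at Bool -> (Bool -> Int) -> Str -> Str; no restrictions here)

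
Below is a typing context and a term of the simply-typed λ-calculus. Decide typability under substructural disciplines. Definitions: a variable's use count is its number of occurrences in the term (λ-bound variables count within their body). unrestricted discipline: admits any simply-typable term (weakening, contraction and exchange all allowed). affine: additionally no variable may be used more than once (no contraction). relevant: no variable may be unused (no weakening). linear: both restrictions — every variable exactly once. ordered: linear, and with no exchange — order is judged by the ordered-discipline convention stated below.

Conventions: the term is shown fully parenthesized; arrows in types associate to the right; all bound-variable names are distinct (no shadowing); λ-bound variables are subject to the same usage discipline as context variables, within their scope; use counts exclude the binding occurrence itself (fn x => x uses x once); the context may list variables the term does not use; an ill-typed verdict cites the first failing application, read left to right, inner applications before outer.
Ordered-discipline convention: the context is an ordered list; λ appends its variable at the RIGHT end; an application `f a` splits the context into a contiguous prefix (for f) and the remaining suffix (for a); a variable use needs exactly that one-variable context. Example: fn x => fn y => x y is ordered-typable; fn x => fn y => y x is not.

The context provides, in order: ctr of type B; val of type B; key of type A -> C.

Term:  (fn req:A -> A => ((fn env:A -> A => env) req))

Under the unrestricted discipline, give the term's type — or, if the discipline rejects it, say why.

term : (A -> A) -> A -> A
counts: ctr ×0; val ×0; key ×0; req [bound] ×1; env [bound] ×1
uses in reading order: env, req
typing: well-typed — term : (A -> A) -> A -> A
across the five disciplines: ordered ✗, linear ✗, affine ✓, relevant ✗, unrestricted ✓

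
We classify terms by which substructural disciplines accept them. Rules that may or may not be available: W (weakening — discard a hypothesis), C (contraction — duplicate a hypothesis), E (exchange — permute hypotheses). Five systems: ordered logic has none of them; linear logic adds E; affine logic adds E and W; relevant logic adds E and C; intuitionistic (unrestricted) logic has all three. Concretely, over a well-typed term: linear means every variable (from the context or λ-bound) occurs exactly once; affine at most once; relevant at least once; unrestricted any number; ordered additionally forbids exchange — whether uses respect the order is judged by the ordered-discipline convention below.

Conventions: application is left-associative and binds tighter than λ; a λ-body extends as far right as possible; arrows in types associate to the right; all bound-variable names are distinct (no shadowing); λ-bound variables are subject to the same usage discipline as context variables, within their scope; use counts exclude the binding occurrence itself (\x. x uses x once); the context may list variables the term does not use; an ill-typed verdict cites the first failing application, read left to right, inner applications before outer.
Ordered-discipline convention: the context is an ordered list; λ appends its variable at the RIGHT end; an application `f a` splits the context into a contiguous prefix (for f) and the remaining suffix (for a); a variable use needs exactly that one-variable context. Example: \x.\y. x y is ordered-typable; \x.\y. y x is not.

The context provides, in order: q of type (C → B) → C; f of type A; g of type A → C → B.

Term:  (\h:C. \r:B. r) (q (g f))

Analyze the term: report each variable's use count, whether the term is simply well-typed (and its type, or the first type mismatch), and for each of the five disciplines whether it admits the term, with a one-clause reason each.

use counts: q=1; f=1; g=1; h (bound)=0; r (bound)=1
order of uses: r, q, g, f
typing: the term checks, with type B → B
ordered: ✗ — unused: h — weakening required
linear: ✗ — unused: h — weakening required
affine: ✓ — at most one use each (q, f, g, h, r)
relevant: ✗ — unused: h — weakening required
unrestricted: ✓ — type-checks (B → B) and nothing is barred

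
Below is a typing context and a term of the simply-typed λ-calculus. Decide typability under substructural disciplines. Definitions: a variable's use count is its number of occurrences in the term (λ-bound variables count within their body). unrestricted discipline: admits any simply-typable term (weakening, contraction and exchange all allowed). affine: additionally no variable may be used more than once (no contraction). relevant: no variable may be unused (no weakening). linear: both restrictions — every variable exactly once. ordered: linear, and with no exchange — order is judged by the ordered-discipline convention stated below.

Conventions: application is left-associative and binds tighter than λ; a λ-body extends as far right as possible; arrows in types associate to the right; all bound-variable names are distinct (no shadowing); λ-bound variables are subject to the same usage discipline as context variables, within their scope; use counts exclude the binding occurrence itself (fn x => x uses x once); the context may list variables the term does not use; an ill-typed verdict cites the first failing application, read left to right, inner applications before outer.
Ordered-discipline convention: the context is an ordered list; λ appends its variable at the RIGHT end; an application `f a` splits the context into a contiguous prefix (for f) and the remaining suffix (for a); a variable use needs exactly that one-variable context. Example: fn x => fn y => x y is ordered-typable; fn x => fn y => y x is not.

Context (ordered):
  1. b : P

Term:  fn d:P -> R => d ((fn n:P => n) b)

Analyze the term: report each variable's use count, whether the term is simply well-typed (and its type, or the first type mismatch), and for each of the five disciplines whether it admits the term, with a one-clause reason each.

counts: b=1, d (λ-bound)=1, n (λ-bound)=1
left-to-right use order: d, n, b
typing: well-typed — term : (P -> R) -> R
ordered: ✗, no ordered split (uses run d, n, b)
linear: ✓, single use per variable (b, d, n)
affine: ✓, none of b, d, n used more than once
relevant: ✓, at least one use each (b, d, n)
unrestricted: ✓, type-checks ((P -> R) -> R) and nothing is barred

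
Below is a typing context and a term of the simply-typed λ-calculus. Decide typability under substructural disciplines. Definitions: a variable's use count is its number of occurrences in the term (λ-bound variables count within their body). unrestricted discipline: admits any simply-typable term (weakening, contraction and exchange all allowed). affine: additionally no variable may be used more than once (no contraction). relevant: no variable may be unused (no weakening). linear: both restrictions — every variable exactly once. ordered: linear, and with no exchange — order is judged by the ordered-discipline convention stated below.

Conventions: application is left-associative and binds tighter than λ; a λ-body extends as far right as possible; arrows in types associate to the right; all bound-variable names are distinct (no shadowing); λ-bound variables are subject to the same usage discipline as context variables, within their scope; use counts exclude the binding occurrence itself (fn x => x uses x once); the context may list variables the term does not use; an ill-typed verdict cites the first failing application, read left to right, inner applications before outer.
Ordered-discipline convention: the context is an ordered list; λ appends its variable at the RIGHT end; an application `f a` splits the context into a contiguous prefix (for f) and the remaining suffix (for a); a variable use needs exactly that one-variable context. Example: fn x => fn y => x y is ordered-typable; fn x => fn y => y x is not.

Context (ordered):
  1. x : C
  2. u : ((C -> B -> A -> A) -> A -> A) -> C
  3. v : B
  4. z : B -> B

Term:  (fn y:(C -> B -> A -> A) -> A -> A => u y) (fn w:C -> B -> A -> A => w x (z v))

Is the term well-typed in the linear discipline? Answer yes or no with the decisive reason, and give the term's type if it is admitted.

yes — each of x, u, v, z, y, w used exactly once; term : C
use counts: x=1; u=1; v=1; z=1; y (bound)=1; w (bound)=1
uses in reading order: u, y, w, x, z, v
typing: ✓ — C
all disciplines: ordered ✗, linear ✓, affine ✓, relevant ✓, unrestricted ✓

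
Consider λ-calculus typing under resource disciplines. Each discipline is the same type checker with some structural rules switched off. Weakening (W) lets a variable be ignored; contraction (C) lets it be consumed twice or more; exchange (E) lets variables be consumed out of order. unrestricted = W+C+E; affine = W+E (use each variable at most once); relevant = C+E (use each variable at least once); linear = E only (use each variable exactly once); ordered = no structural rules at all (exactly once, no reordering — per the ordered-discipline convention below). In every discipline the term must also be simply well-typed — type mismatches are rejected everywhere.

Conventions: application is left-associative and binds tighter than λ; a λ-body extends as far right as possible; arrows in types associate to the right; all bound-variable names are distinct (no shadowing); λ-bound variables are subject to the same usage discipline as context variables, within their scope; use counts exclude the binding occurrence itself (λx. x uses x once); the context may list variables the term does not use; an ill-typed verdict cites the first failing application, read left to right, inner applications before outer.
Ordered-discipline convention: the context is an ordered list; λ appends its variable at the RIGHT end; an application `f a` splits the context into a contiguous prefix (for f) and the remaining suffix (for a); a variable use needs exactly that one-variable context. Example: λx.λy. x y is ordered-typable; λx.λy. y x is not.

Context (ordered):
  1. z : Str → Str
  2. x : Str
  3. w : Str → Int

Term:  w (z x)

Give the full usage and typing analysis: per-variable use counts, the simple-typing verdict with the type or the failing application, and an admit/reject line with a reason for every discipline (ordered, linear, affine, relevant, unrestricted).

use counts: z: 1; x: 1; w: 1
uses in reading order: w, z, x
typing: ✓ — Int
ordered: ✗ — needs exchange: uses follow w, z, x
linear: ✓ — single use per variable (z, x, w)
affine: ✓ — z, x, w: no repeats, contraction unneeded
relevant: ✓ — none of z, x, w goes unused
unrestricted: ✓ — type-checks (Int) and nothing is barred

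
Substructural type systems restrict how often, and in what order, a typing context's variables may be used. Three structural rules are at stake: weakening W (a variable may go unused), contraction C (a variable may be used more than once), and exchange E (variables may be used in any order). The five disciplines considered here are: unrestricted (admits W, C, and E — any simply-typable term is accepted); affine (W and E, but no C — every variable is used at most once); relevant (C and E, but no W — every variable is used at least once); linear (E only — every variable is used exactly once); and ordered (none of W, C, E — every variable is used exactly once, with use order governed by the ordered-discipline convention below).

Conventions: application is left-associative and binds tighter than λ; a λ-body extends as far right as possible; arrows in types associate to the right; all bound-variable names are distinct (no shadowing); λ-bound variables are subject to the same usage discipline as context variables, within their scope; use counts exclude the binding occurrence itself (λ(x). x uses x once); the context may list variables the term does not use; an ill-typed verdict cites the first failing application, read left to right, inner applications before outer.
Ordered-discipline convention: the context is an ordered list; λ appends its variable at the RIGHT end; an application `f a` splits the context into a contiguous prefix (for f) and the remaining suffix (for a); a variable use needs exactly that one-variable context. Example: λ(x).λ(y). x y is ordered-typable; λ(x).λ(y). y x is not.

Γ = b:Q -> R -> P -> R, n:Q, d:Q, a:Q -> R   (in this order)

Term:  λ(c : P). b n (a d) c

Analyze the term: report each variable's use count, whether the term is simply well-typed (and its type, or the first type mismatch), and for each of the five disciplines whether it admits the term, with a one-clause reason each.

counts: b ×1, n ×1, d ×1, a ×1, c [bound] ×1
left-to-right use order: b, n, a, d, c
typing: well-typed — term : P -> R
ordered ✗ (use order b, n, a, d, c needs exchange)
linear ✓ (exactly-once usage across b, n, d, a, c)
affine ✓ (at most one use each (b, n, d, a, c))
relevant ✓ (at least one use each (b, n, d, a, c))
unrestricted ✓ (well-typed at P -> R; no restrictions here)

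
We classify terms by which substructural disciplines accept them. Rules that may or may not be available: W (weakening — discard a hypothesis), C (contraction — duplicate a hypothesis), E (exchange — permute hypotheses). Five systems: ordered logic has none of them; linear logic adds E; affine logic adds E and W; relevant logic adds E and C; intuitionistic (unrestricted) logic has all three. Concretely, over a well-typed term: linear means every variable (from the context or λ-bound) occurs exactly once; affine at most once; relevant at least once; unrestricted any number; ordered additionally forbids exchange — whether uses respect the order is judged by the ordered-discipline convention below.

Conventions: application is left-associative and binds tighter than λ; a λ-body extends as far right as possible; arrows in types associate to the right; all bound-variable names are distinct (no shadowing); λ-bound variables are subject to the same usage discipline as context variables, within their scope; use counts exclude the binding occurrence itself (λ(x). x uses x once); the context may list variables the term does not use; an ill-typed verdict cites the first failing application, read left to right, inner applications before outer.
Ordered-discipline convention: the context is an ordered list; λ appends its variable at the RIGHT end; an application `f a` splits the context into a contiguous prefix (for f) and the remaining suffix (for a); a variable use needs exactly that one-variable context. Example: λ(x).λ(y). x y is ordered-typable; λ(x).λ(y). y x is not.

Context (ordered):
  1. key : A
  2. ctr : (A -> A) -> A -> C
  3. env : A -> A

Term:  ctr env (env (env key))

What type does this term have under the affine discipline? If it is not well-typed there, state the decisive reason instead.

not well-typed under affine — repeated use of env ×3
usage: key=1; ctr=1; env=3
use order (left to right): ctr, env, env, env, key
typing: the term checks, with type C
all disciplines: ordered ✗, linear ✗, affine ✗, relevant ✓, unrestricted ✓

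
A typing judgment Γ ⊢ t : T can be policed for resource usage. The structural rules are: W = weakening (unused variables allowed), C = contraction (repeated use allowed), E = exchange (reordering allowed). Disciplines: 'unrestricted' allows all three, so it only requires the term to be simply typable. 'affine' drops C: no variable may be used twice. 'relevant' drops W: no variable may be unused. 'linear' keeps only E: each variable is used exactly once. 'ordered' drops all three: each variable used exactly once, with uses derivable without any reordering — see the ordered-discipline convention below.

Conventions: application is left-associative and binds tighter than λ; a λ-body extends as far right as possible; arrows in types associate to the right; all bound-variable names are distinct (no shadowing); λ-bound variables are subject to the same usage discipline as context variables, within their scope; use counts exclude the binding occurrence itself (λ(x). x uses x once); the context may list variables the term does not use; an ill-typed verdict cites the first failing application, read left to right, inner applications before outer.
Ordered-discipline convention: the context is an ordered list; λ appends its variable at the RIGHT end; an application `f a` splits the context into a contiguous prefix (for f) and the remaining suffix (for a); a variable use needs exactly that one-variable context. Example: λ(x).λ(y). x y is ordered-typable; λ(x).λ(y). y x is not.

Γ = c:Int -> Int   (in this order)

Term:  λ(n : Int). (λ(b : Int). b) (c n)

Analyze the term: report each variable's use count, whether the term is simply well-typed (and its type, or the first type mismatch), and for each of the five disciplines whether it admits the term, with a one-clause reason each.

variable uses: c=1; n [bound]=1; b [bound]=1
use order (left to right): b, c, n
typing: well-typed — term : Int -> Int
ordered: ✓ — single-use (c, n, b), ordered derivation ok
linear: ✓ — exactly-once usage across c, n, b
affine: ✓ — at most one use each (c, n, b)
relevant: ✓ — none of c, n, b goes unused
unrestricted: ✓ — type-checks (Int -> Int) and nothing is barred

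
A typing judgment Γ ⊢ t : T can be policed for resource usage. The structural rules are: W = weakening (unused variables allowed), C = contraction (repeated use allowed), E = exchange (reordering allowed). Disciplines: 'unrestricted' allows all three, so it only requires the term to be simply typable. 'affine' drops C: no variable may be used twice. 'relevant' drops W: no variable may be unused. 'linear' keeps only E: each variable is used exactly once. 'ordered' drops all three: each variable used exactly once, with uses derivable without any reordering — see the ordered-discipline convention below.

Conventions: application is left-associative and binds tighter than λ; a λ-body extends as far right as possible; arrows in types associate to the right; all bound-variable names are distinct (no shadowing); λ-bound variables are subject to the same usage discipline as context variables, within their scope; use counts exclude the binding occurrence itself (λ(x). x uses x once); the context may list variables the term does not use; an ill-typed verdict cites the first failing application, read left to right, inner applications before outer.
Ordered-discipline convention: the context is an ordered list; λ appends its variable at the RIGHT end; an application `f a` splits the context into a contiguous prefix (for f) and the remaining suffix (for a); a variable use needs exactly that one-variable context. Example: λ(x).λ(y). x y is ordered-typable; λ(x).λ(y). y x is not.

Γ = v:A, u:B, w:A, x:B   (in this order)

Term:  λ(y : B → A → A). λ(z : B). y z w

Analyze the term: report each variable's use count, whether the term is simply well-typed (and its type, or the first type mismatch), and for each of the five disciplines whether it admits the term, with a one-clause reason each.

variable uses: v=0; u=0; w=1; x=0; y (bound)=1; z (bound)=1
uses in reading order: y, z, w
typing: well-typed at (B → A → A) → B → A
ordered: ✗ — v, u, x left unused
linear: ✗ — v, u, x left unused
affine: ✓ — no duplicate uses among v, u, w, x, y, z
relevant: ✗ — v, u, x left unused
unrestricted: ✓ — type-checks ((B → A → A) → B → A) and nothing is barred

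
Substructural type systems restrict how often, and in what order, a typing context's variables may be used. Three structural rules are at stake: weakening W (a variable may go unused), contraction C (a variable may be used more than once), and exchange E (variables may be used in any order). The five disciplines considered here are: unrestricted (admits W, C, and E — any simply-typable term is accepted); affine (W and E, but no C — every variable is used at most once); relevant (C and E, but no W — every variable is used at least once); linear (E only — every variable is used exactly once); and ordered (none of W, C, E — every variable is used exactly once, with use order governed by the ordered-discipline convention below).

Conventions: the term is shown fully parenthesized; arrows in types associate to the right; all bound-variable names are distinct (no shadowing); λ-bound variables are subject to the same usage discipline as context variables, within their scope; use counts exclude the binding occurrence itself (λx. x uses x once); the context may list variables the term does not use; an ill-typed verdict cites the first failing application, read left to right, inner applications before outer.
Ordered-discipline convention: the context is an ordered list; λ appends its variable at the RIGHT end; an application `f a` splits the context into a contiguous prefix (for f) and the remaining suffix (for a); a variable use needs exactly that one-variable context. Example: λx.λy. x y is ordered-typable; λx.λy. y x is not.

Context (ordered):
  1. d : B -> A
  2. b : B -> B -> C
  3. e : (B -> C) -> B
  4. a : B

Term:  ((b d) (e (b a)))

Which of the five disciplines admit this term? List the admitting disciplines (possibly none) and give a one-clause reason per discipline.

accepted by: none
usage: d ×1; b ×2; e ×1; a ×1
left-to-right use order: b, d, e, b, a
typing: ill-typed: an application expects B but receives B -> A
ordered: ✗, a type mismatch blocks all five
linear: ✗, the type mismatch rejects it
affine: ✗, not simply typable
relevant: ✗, fails simple typing
unrestricted: ✗, a type mismatch blocks all five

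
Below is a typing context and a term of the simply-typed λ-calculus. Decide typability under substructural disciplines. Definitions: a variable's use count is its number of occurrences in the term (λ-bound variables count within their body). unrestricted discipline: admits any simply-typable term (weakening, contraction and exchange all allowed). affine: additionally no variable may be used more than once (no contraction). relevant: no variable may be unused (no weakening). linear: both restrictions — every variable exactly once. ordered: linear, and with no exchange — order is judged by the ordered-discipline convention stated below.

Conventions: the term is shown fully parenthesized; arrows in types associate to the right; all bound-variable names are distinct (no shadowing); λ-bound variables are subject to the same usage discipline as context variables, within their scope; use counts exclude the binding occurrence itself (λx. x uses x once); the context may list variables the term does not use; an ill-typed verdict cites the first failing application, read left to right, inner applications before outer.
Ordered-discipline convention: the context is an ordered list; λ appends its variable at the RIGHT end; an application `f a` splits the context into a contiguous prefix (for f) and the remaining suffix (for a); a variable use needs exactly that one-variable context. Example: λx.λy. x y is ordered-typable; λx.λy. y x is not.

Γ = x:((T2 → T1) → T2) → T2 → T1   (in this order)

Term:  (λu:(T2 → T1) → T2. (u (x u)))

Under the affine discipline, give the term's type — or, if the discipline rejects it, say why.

not well-typed under affine — repeated use of u ×2
variable uses: x ×1, u (λ-bound) ×2
uses in reading order: u, x, u
typing: well-typed — term : ((T2 → T1) → T2) → T2
all disciplines: ordered ✗; linear ✗; affine ✗; relevant ✓; unrestricted ✓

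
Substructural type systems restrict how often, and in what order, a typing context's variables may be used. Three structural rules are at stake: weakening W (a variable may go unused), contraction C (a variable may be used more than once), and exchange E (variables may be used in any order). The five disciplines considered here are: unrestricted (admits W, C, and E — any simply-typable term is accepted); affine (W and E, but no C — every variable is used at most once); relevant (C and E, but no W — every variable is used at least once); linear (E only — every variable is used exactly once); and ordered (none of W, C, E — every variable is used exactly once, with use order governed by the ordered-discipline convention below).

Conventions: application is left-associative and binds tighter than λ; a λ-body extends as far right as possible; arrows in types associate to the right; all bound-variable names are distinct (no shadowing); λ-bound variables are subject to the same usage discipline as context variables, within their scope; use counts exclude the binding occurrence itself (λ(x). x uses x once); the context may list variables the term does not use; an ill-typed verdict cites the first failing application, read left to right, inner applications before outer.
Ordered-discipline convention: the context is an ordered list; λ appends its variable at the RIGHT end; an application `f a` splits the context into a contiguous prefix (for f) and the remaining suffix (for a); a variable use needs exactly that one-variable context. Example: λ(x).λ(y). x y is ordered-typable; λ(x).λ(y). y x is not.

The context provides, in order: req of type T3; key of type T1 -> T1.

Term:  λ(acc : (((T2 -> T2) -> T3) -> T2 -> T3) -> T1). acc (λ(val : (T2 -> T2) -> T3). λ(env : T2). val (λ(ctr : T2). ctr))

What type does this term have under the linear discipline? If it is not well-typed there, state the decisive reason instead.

not well-typed under linear — needs weakening: req, key, env unused
use counts: req: 0; key: 0; acc (λ-bound): 1; val (λ-bound): 1; env (λ-bound): 0; ctr (λ-bound): 1
uses in reading order: acc, val, ctr
typing: ✓ — ((((T2 -> T2) -> T3) -> T2 -> T3) -> T1) -> T1
across the five disciplines: ordered ✗, linear ✗, affine ✓, relevant ✗, unrestricted ✓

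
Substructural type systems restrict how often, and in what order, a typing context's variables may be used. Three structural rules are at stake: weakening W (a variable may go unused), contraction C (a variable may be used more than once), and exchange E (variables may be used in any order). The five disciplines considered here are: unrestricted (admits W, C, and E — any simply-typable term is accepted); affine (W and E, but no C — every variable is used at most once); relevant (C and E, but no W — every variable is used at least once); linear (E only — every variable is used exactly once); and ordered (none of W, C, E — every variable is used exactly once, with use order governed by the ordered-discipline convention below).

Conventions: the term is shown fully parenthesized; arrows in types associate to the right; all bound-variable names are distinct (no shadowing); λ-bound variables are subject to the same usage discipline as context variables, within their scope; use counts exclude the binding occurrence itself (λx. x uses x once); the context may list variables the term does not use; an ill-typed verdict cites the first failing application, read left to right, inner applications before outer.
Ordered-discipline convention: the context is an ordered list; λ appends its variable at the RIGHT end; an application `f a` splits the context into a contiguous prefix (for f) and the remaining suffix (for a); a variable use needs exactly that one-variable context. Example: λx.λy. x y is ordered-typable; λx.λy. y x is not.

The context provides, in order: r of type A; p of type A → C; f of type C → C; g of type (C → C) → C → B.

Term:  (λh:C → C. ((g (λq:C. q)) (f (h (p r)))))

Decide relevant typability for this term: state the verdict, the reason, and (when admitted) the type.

yes — at least one use each (r, p, f, g, h, q); term : (C → C) → B
usage: r=1; p=1; f=1; g=1; h (λ-bound)=1; q (λ-bound)=1
order of uses: g, q, f, h, p, r
typing: well-typed — term : (C → C) → B
per-discipline verdicts: ordered ✗; linear ✓; affine ✓; relevant ✓; unrestricted ✓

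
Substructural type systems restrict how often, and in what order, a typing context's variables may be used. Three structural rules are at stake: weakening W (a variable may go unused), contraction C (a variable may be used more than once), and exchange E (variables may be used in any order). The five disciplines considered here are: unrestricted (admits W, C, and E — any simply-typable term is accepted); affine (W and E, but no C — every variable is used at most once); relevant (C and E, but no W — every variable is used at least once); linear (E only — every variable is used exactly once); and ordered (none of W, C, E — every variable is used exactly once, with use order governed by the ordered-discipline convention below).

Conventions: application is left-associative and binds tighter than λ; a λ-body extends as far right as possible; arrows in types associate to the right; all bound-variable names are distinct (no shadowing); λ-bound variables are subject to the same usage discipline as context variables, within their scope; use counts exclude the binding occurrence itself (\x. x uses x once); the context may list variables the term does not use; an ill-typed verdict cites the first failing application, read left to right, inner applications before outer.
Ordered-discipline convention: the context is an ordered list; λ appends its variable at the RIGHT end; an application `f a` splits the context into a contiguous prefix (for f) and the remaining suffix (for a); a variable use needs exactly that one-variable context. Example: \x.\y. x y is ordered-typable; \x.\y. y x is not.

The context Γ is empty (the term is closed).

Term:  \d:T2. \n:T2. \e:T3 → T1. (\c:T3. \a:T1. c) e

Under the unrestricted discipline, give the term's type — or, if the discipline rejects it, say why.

not well-typed under unrestricted — fails simple typing
counts: d (λ-bound)=0; n (λ-bound)=0; e (λ-bound)=1; c (λ-bound)=1; a (λ-bound)=0
order of uses: c, e
typing: ill-typed: an argument T3 → T1 mismatches the expected T3
all disciplines: ordered ✗; linear ✗; affine ✗; relevant ✗; unrestricted ✗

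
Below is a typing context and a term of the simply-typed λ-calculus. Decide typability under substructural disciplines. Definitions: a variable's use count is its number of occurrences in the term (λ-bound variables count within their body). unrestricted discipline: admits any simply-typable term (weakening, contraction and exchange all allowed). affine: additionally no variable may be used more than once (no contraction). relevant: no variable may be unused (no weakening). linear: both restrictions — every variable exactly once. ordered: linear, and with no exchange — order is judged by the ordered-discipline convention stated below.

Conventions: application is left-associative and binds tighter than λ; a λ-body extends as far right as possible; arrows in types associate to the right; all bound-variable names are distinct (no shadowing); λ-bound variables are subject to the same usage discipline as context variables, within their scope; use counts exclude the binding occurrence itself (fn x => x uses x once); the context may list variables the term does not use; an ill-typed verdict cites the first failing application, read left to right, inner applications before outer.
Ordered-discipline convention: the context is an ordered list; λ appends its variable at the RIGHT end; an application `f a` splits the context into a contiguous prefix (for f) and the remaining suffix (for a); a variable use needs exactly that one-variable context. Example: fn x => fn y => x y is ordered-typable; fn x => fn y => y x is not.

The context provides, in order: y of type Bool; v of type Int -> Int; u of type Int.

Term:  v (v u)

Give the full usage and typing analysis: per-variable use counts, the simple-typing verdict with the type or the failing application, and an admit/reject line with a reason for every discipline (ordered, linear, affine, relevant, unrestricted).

usage: y: 0×; v: 2×; u: 1×
left-to-right use order: v, v, u
typing: the term checks, with type Int
ordered: ✗ — v ×2 used more than once (contraction); needs weakening: y unused
linear: ✗ — v ×2 used more than once (contraction); needs weakening: y unused
affine: ✗ — v ×2 used more than once (contraction)
relevant: ✗ — needs weakening: y unused
unrestricted: ✓ — simply typable at Int; W, C, E all held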